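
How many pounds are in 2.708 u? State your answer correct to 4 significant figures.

9.914e-27 lb

1 atomic mass unit = 3.66086e-27 lb.
Thus 2.708 × 3.66086e-27 ≈ 9.914e-27 lb.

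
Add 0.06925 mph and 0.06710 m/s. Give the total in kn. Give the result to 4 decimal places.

0.1906 kn

0.06925 mph = 0.0601766 kn and 0.06710 m/s = 0.130432 kn.
0.0601766 + 0.130432 ≈ 0.1906 kn.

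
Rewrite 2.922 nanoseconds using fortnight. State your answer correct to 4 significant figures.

2.416 × 10^-15 fortnight

1 nanosecond = 8.26720 × 10^-16 fortnight.
So 2.922 × 8.26720 × 10^-16 ≈ 2.416 × 10^-15 fortnight.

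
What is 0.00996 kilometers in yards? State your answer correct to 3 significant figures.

1 km = 1093.61 yd.
Thus 0.00996 × 1093.61 ≈ 10.9 yd.

10.9 yards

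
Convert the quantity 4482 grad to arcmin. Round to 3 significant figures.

242000 arcmin

1 gradian = 54.0000 arcminutes.
Thus 4482 × 54.0000 ≈ 242000 arcmin.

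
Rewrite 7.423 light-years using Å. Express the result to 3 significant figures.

1 ly = 9.46073 × 10^25 Å.
So 7.423 × 9.46073 × 10^25 ≈ 7.02 × 10^26 Å.

7.02 × 10^26 Å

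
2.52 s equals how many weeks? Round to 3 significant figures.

4.17 × 10^-6 wk

1 second = 1.65344 × 10^-6 wk.
Then 2.52 × 1.65344 × 10^-6 ≈ 4.17 × 10^-6 wk.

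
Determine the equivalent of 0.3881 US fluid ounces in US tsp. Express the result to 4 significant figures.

1 US fl oz = 6.00000 US tsp.
Then 0.3881 × 6.00000 ≈ 2.329 US tsp.

2.329 US teaspoons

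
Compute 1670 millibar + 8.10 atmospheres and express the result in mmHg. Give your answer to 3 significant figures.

7410 millimeters of mercury

1670 mbar = 1252.60 mmHg and 8.10 atm = 6156.00 mmHg.
1252.60 + 6156.00 ≈ 7410 mmHg.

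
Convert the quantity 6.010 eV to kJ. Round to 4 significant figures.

9.629 × 10^-22 kJ

1 eV = 1.60218 × 10^-22 kJ.
6.010 × 1.60218 × 10^-22 ≈ 9.629 × 10^-22 kJ.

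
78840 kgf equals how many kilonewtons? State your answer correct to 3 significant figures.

1 kgf = 0.00980665 kilonewtons.
Thus 78840 × 0.00980665 ≈ 773 kN.

773 kN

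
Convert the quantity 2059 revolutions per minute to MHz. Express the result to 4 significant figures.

3.432 × 10^-5 MHz

1 rpm = 1.66667 × 10^-8 MHz.
So 2059 × 1.66667 × 10^-8 ≈ 3.432 × 10^-5 MHz.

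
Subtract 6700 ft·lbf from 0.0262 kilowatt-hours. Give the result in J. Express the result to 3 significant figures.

85200 J

0.0262 kWh = 94320.0 J and 6700 ft·lbf = 9083.98 J.
94320.0 − 9083.98 ≈ 85200 J.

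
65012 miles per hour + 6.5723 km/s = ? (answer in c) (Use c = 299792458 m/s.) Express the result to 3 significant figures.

0.000119 times the speed of light

65012 mph = 9.69436e-5 c and 6.5723 km/s = 2.19228e-5 c.
9.69436e-5 + 2.19228e-5 ≈ 0.000119 c.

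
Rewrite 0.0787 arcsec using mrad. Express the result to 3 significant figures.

0.000382 milliradians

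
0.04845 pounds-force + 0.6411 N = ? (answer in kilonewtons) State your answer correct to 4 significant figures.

0.0008566 kilonewtons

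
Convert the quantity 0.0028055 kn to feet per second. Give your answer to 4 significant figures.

0.004735 ft/s

1 kn = 1.68781 ft/s.
0.0028055 × 1.68781 ≈ 0.004735 ft/s.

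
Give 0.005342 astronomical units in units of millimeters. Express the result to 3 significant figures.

1 astronomical unit = 1.49598e+14 millimeters.
Thus 0.005342 × 1.49598e+14 ≈ 7.99e+11 mm.

7.99e+11 mm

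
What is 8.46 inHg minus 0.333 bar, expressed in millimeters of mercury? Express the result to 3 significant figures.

8.46 inHg = 214.884 mmHg and 0.333 bar = 249.771 mmHg.
214.884 − 249.771 ≈ -34.9 mmHg.

-34.9 millimeters of mercury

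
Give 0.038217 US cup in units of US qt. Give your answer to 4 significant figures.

1 US cup = 0.250000 US quarts.
So 0.038217 × 0.250000 ≈ 0.009554 US qt.

0.009554 US quarts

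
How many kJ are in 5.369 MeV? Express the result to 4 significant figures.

1 MeV = 1.60218 × 10^-16 kJ.
So 5.369 × 1.60218 × 10^-16 ≈ 8.602 × 10^-16 kJ.

8.602 × 10^-16 kilojoules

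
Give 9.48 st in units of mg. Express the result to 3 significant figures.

1 st = 6.35029 × 10^6 mg.
9.48 × 6.35029 × 10^6 ≈ 6.02 × 10^7 mg.

6.02 × 10^7 milligrams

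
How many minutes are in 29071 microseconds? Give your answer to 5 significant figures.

1 microsecond = 1.66667 × 10^-8 min.
Thus 29071 × 1.66667 × 10^-8 ≈ 0.00048452 min.

0.00048452 min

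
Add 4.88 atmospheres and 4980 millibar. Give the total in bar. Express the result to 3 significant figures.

9.92 bar

4.88 atm = 4.94466 bar and 4980 mbar = 4.98000 bar.
4.94466 + 4.98000 ≈ 9.92 bar.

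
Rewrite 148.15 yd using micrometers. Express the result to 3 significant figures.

1.35 × 10^8 micrometers

1 yd = 914400 micrometers.
Thus 148.15 × 914400 ≈ 1.35 × 10^8 μm.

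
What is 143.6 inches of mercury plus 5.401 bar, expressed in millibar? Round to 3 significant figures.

143.6 inHg = 4862.85 mbar and 5.401 bar = 5401.00 mbar.
4862.85 + 5401.00 ≈ 10300 mbar.

10300 millibar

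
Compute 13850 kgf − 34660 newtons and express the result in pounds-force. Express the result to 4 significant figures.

22740 lbf

13850 kgf = 30534.0 lbf and 34660 N = 7791.88 lbf.
30534.0 − 7791.88 ≈ 22740 lbf.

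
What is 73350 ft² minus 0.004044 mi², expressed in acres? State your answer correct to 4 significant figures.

73350 ft² = 1.68388 acre and 0.004044 mi² = 2.58816 acre.
1.68388 − 2.58816 ≈ -0.9043 acre.

-0.9043 acre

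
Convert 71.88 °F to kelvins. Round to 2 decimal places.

K = (°F + 459.67) × 5/9.
Applying the formula gives 295.31 K.

295.31 K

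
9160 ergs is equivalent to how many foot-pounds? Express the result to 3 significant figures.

0.000676 ft·lbf

1 erg = 7.37562e-8 ft·lbf.
Then 9160 × 7.37562e-8 ≈ 0.000676 ft·lbf.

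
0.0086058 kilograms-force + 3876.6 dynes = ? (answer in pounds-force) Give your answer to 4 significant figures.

0.0086058 kgf = 0.0189725 lbf and 3876.6 dyn = 0.00871494 lbf.
0.0189725 + 0.00871494 ≈ 0.02769 lbf.

0.02769 lbf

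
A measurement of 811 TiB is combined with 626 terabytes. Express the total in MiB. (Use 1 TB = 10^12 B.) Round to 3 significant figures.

811 TiB = 8.50395e+8 MiB and 626 TB = 5.97000e+8 MiB.
8.50395e+8 + 5.97000e+8 ≈ 1.45e+9 MiB.

1.45e+9 MiB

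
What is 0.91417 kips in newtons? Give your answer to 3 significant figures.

4070 newtons

1 kip = 4448.22 N.
0.91417 × 4448.22 ≈ 4070 N.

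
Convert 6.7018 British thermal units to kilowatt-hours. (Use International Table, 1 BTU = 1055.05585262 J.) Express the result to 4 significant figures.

1 British thermal unit = 0.000293071 kilowatt-hours.
Thus 6.7018 × 0.000293071 ≈ 0.001964 kWh.

0.001964 kilowatt-hours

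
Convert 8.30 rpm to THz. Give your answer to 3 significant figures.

1 rpm = 1.66667 × 10^-14 THz.
Then 8.30 × 1.66667 × 10^-14 ≈ 1.38 × 10^-13 THz.

1.38 × 10^-13 THz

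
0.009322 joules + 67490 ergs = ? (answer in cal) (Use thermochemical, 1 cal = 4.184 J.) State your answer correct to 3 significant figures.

0.009322 J = 0.00222801 cal and 67490 erg = 0.00161305 cal.
0.00222801 + 0.00161305 ≈ 0.00384 cal.

0.00384 calories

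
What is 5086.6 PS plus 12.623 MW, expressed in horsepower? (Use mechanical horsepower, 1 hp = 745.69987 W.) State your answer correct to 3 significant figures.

21900 hp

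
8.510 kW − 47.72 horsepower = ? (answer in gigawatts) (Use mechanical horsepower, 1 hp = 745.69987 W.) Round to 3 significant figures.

-2.71e-5 gigawatts

8.510 kW = 8.51000e-6 GW and 47.72 hp = 3.55848e-5 GW.
8.51000e-6 − 3.55848e-5 ≈ -2.71e-5 GW.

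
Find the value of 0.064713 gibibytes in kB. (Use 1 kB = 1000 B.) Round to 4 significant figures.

69490 kB

1 gibibyte = 1073742 kilobytes.
Then 0.064713 × 1073742 ≈ 69490 kB.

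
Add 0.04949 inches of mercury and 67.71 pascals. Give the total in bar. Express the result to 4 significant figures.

0.002353 bar

0.04949 inHg = 0.00167592 bar and 67.71 Pa = 0.000677100 bar.
0.00167592 + 0.000677100 ≈ 0.002353 bar.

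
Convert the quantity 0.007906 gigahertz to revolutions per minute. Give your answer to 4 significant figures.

4.744 × 10^8 rpm

1 gigahertz = 6.00000 × 10^10 rpm.
Thus 0.007906 × 6.00000 × 10^10 ≈ 4.744 × 10^8 rpm.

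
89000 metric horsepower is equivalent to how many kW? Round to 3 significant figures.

65500 kW

1 PS = 0.735499 kilowatts.
Thus 89000 × 0.735499 ≈ 65500 kW.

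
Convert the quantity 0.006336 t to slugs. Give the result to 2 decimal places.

0.43 slug

1 metric ton = 68.5218 slug.
Thus 0.006336 × 68.5218 ≈ 0.43 slug.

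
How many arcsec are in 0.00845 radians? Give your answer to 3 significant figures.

1 radian = 206265 arcsec.
Thus 0.00845 × 206265 ≈ 1740 arcsec.

1740 arcsec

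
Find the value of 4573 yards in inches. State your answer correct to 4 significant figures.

1 yard = 36.0000 in.
So 4573 × 36.0000 ≈ 164600 in.

164600 in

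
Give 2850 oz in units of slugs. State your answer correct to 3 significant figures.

5.54 slug

1 oz = 0.00194256 slug.
Then 2850 × 0.00194256 ≈ 5.54 slug.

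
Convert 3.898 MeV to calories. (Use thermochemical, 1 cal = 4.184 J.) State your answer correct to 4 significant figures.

1.493e-13 cal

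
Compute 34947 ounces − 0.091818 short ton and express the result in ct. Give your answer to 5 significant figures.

34947 oz = 4.95365 × 10^6 ct and 0.091818 short ton = 416479 ct.
4.95365 × 10^6 − 416479 ≈ 4.5372 × 10^6 ct.

4.5372 × 10^6 carats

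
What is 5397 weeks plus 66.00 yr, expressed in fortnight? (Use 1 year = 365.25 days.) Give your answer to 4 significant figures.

4420 fortnights

5397 wk = 2698.50 fortnight and 66.00 yr = 1721.89 fortnight.
2698.50 + 1721.89 ≈ 4420 fortnight.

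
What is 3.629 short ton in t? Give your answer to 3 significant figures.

3.29 t

1 short ton = 0.907185 metric tons.
3.629 × 0.907185 ≈ 3.29 t.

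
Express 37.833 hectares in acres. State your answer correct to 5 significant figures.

93.487 acre

1 ha = 2.47105 acre.
Thus 37.833 × 2.47105 ≈ 93.487 acre.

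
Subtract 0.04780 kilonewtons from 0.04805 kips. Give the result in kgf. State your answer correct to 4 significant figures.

0.04805 kip = 21.7951 kgf and 0.04780 kN = 4.87424 kgf.
21.7951 − 4.87424 ≈ 16.92 kgf.

16.92 kgf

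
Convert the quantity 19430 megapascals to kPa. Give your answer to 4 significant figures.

1.943e+7 kPa

1 megapascal = 1000.00 kPa.
Thus 19430 × 1000.00 ≈ 1.943e+7 kPa.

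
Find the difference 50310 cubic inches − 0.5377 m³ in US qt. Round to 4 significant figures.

303.0 US qt

50310 in³ = 871.169 US qt and 0.5377 m³ = 568.181 US qt.
871.169 − 568.181 ≈ 303.0 US qt.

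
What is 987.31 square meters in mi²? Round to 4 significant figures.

1 square meter = 3.86102 × 10^-7 mi².
987.31 × 3.86102 × 10^-7 ≈ 0.0003812 mi².

0.0003812 square miles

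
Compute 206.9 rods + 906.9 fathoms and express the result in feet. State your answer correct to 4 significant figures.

8855 ft

206.9 rod = 3413.85 ft and 906.9 fathom = 5441.40 ft.
3413.85 + 5441.40 ≈ 8855 ft.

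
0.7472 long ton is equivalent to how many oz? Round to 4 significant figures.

26780 ounces

1 long ton = 35840.0 oz.
So 0.7472 × 35840.0 ≈ 26780 oz.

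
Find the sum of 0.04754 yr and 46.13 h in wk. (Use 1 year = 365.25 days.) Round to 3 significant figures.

0.04754 yr = 2.48057 wk and 46.13 h = 0.274583 wk.
2.48057 + 0.274583 ≈ 2.76 wk.

2.76 weeks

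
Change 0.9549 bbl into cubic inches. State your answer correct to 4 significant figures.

9264 cubic inches

1 bbl = 9702.00 in³.
Thus 0.9549 × 9702.00 ≈ 9264 in³.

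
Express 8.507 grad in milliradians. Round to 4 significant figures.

1 grad = 15.7080 mrad.
Thus 8.507 × 15.7080 ≈ 133.6 mrad.

133.6 milliradians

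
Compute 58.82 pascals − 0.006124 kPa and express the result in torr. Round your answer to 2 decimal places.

0.40 torr

58.82 Pa = 0.441186 torr and 0.006124 kPa = 0.0459338 torr.
0.441186 − 0.0459338 ≈ 0.40 torr.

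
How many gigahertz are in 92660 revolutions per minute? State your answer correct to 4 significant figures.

1 revolution per minute = 1.66667e-11 gigahertz.
Thus 92660 × 1.66667e-11 ≈ 1.544e-6 GHz.

1.544e-6 GHz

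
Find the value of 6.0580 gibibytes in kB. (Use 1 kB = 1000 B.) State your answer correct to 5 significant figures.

1 GiB = 1.07374 × 10^6 kilobytes.
So 6.0580 × 1.07374 × 10^6 ≈ 6.5047 × 10^6 kB.

6.5047 × 10^6 kB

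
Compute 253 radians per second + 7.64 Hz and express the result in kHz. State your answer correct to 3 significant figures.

0.0479 kHz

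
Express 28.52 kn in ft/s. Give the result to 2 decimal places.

1 kn = 1.68781 feet per second.
28.52 × 1.68781 ≈ 48.14 ft/s.

48.14 feet per second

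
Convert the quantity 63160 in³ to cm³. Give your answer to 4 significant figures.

1 in³ = 16.3871 cm³.
So 63160 × 16.3871 ≈ 1.035e+6 cm³.

1.035e+6 cubic centimeters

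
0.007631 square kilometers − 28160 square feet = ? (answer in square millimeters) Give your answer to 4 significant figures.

0.007631 km² = 7.63100 × 10^9 mm² and 28160 ft² = 2.61615 × 10^9 mm².
7.63100 × 10^9 − 2.61615 × 10^9 ≈ 5.015 × 10^9 mm².

5.015 × 10^9 mm²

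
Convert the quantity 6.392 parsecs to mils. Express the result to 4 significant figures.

7.765 × 10^21 mil

1 parsec = 1.21483 × 10^21 mil.
6.392 × 1.21483 × 10^21 ≈ 7.765 × 10^21 mil.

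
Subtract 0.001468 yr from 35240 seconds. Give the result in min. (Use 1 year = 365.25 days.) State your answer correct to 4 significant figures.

-184.8 min

35240 s = 587.333 min and 0.001468 yr = 772.109 min.
587.333 − 772.109 ≈ -184.8 min.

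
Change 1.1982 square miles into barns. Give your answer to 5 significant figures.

3.1033e+34 barn

1 square mile = 2.58999e+34 barns.
Thus 1.1982 × 2.58999e+34 ≈ 3.1033e+34 barn.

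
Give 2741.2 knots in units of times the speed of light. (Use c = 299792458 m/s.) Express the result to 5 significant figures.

4.7039 × 10^-6 c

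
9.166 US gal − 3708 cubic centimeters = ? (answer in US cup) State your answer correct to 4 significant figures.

131.0 US cup

9.166 US gal = 146.656 US cup and 3708 cm³ = 15.6728 US cup.
146.656 − 15.6728 ≈ 131.0 US cup.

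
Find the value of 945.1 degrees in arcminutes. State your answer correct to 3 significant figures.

1 degree = 60.0000 arcmin.
So 945.1 × 60.0000 ≈ 56700 arcmin.

56700 arcmin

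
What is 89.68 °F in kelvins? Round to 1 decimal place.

305.2 K

K = (°F + 459.67) × 5/9.
Applying the formula gives 305.2 K.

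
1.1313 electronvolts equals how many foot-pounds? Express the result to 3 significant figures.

1 eV = 1.18170e-19 ft·lbf.
1.1313 × 1.18170e-19 ≈ 1.34e-19 ft·lbf.

1.34e-19 foot-pounds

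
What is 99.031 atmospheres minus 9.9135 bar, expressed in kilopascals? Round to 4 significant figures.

9043 kilopascals

99.031 atm = 10034.3 kPa and 9.9135 bar = 991.350 kPa.
10034.3 − 991.350 ≈ 9043 kPa.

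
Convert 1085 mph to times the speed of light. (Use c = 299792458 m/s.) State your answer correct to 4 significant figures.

1 mile per hour = 1.49116 × 10^-9 c.
Then 1085 × 1.49116 × 10^-9 ≈ 1.618 × 10^-6 c.

1.618 × 10^-6 c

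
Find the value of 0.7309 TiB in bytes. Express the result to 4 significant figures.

1 TiB = 1.09951 × 10^12 B.
Thus 0.7309 × 1.09951 × 10^12 ≈ 8.036 × 10^11 B.

8.036 × 10^11 bytes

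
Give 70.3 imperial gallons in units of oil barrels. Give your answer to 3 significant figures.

2.01 bbl

1 imperial gallon = 0.0285940 bbl.
Thus 70.3 × 0.0285940 ≈ 2.01 bbl.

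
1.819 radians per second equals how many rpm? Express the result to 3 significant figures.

1 radian per second = 9.54930 rpm.
1.819 × 9.54930 ≈ 17.4 rpm.

17.4 rpm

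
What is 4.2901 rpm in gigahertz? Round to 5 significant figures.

7.1502e-11 GHz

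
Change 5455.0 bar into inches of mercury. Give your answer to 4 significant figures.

161100 inHg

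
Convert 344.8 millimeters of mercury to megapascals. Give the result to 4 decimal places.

0.0460 MPa

1 mmHg = 0.000133322 megapascals.
Thus 344.8 × 0.000133322 ≈ 0.0460 MPa.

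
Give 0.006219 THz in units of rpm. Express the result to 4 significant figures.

1 terahertz = 6.00000 × 10^13 rpm.
Then 0.006219 × 6.00000 × 10^13 ≈ 3.731 × 10^11 rpm.

3.731 × 10^11 revolutions per minute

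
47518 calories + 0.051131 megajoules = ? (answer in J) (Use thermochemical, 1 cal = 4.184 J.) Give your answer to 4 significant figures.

249900 J

47518 cal = 198815 J and 0.051131 MJ = 51131.0 J.
198815 + 51131.0 ≈ 249900 J.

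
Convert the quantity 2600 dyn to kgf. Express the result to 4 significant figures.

0.002651 kilograms-force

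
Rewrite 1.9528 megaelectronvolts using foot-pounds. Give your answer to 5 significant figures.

2.3076 × 10^-13 ft·lbf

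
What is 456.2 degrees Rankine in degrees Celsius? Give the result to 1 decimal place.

°R = (°C + 273.15) × 9/5.
Applying the formula gives -19.7 °C.

-19.7 degrees Celsius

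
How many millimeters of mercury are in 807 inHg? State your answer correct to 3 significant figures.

1 inch of mercury = 25.4000 mmHg.
So 807 × 25.4000 ≈ 20500 mmHg.

20500 mmHg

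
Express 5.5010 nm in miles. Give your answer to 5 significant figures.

1 nanometer = 6.21371e-13 mi.
So 5.5010 × 6.21371e-13 ≈ 3.4182e-12 mi.

3.4182e-12 mi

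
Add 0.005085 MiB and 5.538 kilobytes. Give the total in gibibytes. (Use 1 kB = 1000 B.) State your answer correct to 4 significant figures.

1.012e-5 GiB

0.005085 MiB = 4.96582e-6 GiB and 5.538 kB = 5.15766e-6 GiB.
4.96582e-6 + 5.15766e-6 ≈ 1.012e-5 GiB.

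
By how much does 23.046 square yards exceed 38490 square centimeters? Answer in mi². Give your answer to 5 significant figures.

23.046 yd² = 7.43995e-6 mi² and 38490 cm² = 1.48611e-6 mi².
7.43995e-6 − 1.48611e-6 ≈ 5.9538e-6 mi².

5.9538e-6 mi²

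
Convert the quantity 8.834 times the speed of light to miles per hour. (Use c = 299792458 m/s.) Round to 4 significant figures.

1 c = 6.70617 × 10^8 mph.
Then 8.834 × 6.70617 × 10^8 ≈ 5.924 × 10^9 mph.

5.924 × 10^9 miles per hour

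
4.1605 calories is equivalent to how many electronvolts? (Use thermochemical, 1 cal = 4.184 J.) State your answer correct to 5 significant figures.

1.0865 × 10^20 eV

1 cal = 2.61145 × 10^19 eV.
Thus 4.1605 × 2.61145 × 10^19 ≈ 1.0865 × 10^20 eV.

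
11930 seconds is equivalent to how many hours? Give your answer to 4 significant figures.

1 s = 0.000277778 h.
11930 × 0.000277778 ≈ 3.314 h.

3.314 hours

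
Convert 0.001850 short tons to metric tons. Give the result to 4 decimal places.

1 short ton = 0.907185 t.
Then 0.001850 × 0.907185 ≈ 0.0017 t.

0.0017 t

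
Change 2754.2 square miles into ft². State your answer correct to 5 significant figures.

7.6783e+10 ft²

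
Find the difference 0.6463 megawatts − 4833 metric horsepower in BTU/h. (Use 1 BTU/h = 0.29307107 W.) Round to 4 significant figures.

0.6463 MW = 2.20527 × 10^6 BTU/h and 4833 PS = 1.21290 × 10^7 BTU/h.
2.20527 × 10^6 − 1.21290 × 10^7 ≈ -9.924 × 10^6 BTU/h.

-9.924 × 10^6 BTU/h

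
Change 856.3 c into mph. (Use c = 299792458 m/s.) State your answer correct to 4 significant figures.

5.742 × 10^11 miles per hour

1 speed of light = 6.70617 × 10^8 mph.
Thus 856.3 × 6.70617 × 10^8 ≈ 5.742 × 10^11 mph.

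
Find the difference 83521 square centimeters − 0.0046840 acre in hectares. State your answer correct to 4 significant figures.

-0.001060 ha

83521 cm² = 0.000835210 ha and 0.0046840 acre = 0.00189555 ha.
0.000835210 − 0.00189555 ≈ -0.001060 ha.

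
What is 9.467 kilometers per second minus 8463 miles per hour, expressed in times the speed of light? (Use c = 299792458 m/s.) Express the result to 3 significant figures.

1.90 × 10^-5 c

9.467 km/s = 3.15785 × 10^-5 c and 8463 mph = 1.26197 × 10^-5 c.
3.15785 × 10^-5 − 1.26197 × 10^-5 ≈ 1.90 × 10^-5 c.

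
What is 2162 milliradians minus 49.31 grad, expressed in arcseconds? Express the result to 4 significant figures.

2162 mrad = 445945 arcsec and 49.31 grad = 159764 arcsec.
445945 − 159764 ≈ 286200 arcsec.

286200 arcsec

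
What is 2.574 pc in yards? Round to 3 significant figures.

8.69 × 10^16 yards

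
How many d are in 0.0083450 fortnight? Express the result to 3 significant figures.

1 fortnight = 14.0000 d.
0.0083450 × 14.0000 ≈ 0.117 d.

0.117 days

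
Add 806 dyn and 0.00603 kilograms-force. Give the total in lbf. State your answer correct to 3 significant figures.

0.0151 pounds-force

806 dyn = 0.00181196 lbf and 0.00603 kgf = 0.0132939 lbf.
0.00181196 + 0.0132939 ≈ 0.0151 lbf.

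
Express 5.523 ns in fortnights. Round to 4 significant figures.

1 ns = 8.26720e-16 fortnight.
5.523 × 8.26720e-16 ≈ 4.566e-15 fortnight.

4.566e-15 fortnight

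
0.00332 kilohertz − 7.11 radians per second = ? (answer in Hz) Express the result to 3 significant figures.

0.00332 kHz = 3.32000 Hz and 7.11 rad/s = 1.13159 Hz.
3.32000 − 1.13159 ≈ 2.19 Hz.

2.19 hertz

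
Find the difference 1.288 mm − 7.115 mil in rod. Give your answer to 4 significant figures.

0.0002202 rods

1.288 mm = 0.000256104 rod and 7.115 mil = 3.59343e-5 rod.
0.000256104 − 3.59343e-5 ≈ 0.0002202 rod.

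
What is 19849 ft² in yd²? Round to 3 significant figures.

2210 yd²

1 square foot = 0.111111 yd².
Thus 19849 × 0.111111 ≈ 2210 yd².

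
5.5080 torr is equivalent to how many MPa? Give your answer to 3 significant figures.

1 torr = 0.000133322 MPa.
So 5.5080 × 0.000133322 ≈ 0.000734 MPa.

0.000734 MPa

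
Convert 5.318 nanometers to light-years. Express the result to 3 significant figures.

5.62 × 10^-25 light-years

1 nanometer = 1.05700 × 10^-25 ly.
5.318 × 1.05700 × 10^-25 ≈ 5.62 × 10^-25 ly.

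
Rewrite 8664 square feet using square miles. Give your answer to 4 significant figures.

0.0003108 mi²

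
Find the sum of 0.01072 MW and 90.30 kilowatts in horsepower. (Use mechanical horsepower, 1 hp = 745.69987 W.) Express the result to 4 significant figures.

135.5 hp

0.01072 MW = 14.3758 hp and 90.30 kW = 121.094 hp.
14.3758 + 121.094 ≈ 135.5 hp.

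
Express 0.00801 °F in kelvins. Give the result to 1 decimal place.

K = (°F + 459.67) × 5/9.
Applying the formula gives 255.4 K.

255.4 kelvins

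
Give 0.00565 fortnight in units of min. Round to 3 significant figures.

114 min

1 fortnight = 20160.0 min.
Thus 0.00565 × 20160.0 ≈ 114 min.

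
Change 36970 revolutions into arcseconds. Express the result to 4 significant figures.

4.791 × 10^10 arcseconds

1 revolution = 1.29600 × 10^6 arcsec.
So 36970 × 1.29600 × 10^6 ≈ 4.791 × 10^10 arcsec.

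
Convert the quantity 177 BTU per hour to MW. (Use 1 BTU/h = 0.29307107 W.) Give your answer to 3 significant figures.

1 BTU/h = 2.93071 × 10^-7 megawatts.
Then 177 × 2.93071 × 10^-7 ≈ 5.19 × 10^-5 MW.

5.19 × 10^-5 megawatts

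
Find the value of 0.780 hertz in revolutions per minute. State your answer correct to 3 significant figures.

46.8 revolutions per minute

1 Hz = 60.0000 revolutions per minute.
Thus 0.780 × 60.0000 ≈ 46.8 rpm.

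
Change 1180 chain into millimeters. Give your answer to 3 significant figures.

2.37 × 10^7 mm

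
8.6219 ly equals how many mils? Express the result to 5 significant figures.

1 light-year = 3.72470e+20 mils.
8.6219 × 3.72470e+20 ≈ 3.2114e+21 mil.

3.2114e+21 mil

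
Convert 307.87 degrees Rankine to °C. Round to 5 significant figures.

°R = (°C + 273.15) × 9/5.
Applying the formula gives -102.11 °C.

-102.11 °C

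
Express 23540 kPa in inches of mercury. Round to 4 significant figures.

6951 inHg

1 kPa = 0.295300 inHg.
Then 23540 × 0.295300 ≈ 6951 inHg.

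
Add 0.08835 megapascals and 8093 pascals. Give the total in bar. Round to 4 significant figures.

0.08835 MPa = 0.883500 bar and 8093 Pa = 0.0809300 bar.
0.883500 + 0.0809300 ≈ 0.9644 bar.

0.9644 bar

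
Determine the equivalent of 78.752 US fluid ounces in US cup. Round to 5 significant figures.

1 US fluid ounce = 0.125000 US cup.
Then 78.752 × 0.125000 ≈ 9.8440 US cup.

9.8440 US cups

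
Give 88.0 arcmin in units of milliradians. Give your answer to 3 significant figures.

1 arcmin = 0.290888 mrad.
88.0 × 0.290888 ≈ 25.6 mrad.

25.6 mrad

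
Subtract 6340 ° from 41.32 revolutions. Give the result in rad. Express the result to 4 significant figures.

41.32 rev = 259.621 rad and 6340 ° = 110.654 rad.
259.621 − 110.654 ≈ 149.0 rad.

149.0 rad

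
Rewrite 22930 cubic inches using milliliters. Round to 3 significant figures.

376000 milliliters

1 in³ = 16.3871 milliliters.
So 22930 × 16.3871 ≈ 376000 mL.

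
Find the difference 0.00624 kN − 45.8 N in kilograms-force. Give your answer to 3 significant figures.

-4.03 kilograms-force

0.00624 kN = 0.636303 kgf and 45.8 N = 4.67030 kgf.
0.636303 − 4.67030 ≈ -4.03 kgf.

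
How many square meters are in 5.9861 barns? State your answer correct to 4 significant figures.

1 barn = 1.00000 × 10^-28 square meters.
Thus 5.9861 × 1.00000 × 10^-28 ≈ 5.986 × 10^-28 m².

5.986 × 10^-28 m²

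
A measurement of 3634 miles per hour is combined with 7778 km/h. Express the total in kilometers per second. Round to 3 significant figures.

3.79 kilometers per second

3634 mph = 1.62454 km/s and 7778 km/h = 2.16056 km/s.
1.62454 + 2.16056 ≈ 3.79 km/s.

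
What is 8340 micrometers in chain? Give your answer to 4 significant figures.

1 micrometer = 4.97097e-8 chain.
So 8340 × 4.97097e-8 ≈ 0.0004146 chain.

0.0004146 chain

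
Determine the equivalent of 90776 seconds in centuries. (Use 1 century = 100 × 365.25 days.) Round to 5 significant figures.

2.8765 × 10^-5 century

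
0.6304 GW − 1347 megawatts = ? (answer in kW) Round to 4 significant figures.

0.6304 GW = 630400 kW and 1347 MW = 1.34700 × 10^6 kW.
630400 − 1.34700 × 10^6 ≈ -716600 kW.

-716600 kW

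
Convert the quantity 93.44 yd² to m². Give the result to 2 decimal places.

1 yd² = 0.836127 m².
Then 93.44 × 0.836127 ≈ 78.13 m².

78.13 m²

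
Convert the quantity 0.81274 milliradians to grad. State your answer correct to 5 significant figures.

1 milliradian = 0.0636620 grad.
0.81274 × 0.0636620 ≈ 0.051741 grad.

0.051741 grad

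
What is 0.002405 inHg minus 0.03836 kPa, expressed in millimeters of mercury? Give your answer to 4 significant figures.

0.002405 inHg = 0.0610870 mmHg and 0.03836 kPa = 0.287724 mmHg.
0.0610870 − 0.287724 ≈ -0.2266 mmHg.

-0.2266 mmHg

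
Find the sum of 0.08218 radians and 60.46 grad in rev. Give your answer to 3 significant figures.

0.08218 rad = 0.0130794 rev and 60.46 grad = 0.151150 rev.
0.0130794 + 0.151150 ≈ 0.164 rev.

0.164 revolutions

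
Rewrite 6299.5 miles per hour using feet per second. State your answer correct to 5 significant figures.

9239.3 ft/s

1 mile per hour = 1.46667 ft/s.
Then 6299.5 × 1.46667 ≈ 9239.3 ft/s.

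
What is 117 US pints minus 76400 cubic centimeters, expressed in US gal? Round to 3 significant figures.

-5.56 US gal

117 US pt = 14.6250 US gal and 76400 cm³ = 20.1827 US gal.
14.6250 − 20.1827 ≈ -5.56 US gal.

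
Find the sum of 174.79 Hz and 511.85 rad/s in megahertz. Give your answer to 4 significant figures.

0.0002563 MHz

174.79 Hz = 0.000174790 MHz and 511.85 rad/s = 8.14635 × 10^-5 MHz.
0.000174790 + 8.14635 × 10^-5 ≈ 0.0002563 MHz.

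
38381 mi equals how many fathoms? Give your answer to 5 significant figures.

3.3775e+7 fathoms

1 mile = 880.000 fathom.
So 38381 × 880.000 ≈ 3.3775e+7 fathom.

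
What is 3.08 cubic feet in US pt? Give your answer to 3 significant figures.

184 US pt

1 ft³ = 59.8442 US pints.
Thus 3.08 × 59.8442 ≈ 184 US pt.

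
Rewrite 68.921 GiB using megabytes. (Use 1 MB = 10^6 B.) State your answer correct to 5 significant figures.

1 gibibyte = 1073.74 megabytes.
So 68.921 × 1073.74 ≈ 74003 MB.

74003 MB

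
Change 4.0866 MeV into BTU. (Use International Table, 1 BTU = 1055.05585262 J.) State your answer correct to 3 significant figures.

6.21e-16 BTU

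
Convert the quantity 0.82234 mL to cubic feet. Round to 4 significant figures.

2.904 × 10^-5 ft³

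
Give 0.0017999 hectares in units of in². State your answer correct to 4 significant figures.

1 hectare = 1.55000 × 10^7 in².
Then 0.0017999 × 1.55000 × 10^7 ≈ 27900 in².

27900 in²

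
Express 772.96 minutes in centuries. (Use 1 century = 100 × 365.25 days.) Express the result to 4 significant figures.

1.470e-5 centuries

1 min = 1.90129e-8 centuries.
772.96 × 1.90129e-8 ≈ 1.470e-5 century.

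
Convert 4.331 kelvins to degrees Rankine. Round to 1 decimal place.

°R = K × 9/5.
Applying the formula gives 7.8 °R.

7.8 degrees Rankine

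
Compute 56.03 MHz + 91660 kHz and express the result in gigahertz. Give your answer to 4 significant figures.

56.03 MHz = 0.0560300 GHz and 91660 kHz = 0.0916600 GHz.
0.0560300 + 0.0916600 ≈ 0.1477 GHz.

0.1477 GHz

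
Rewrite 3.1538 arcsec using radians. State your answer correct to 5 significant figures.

1.5290e-5 rad

1 arcsecond = 4.84814e-6 rad.
So 3.1538 × 4.84814e-6 ≈ 1.5290e-5 rad.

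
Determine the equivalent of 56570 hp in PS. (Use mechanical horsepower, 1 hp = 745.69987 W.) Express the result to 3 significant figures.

1 horsepower = 1.01387 PS.
Then 56570 × 1.01387 ≈ 57400 PS.

57400 metric horsepower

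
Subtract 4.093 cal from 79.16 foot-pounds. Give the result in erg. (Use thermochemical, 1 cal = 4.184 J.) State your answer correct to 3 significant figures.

79.16 ft·lbf = 1.07327 × 10^9 erg and 4.093 cal = 1.71251 × 10^8 erg.
1.07327 × 10^9 − 1.71251 × 10^8 ≈ 9.02 × 10^8 erg.

9.02 × 10^8 erg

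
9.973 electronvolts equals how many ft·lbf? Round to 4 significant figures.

1 electronvolt = 1.18170e-19 ft·lbf.
So 9.973 × 1.18170e-19 ≈ 1.179e-18 ft·lbf.

1.179e-18 ft·lbf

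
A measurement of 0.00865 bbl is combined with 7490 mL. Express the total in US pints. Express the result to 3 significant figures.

18.7 US pt

0.00865 bbl = 2.90640 US pt and 7490 mL = 15.8292 US pt.
2.90640 + 15.8292 ≈ 18.7 US pt.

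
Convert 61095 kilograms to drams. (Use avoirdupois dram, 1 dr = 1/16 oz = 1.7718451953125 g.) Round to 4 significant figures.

3.448 × 10^7 drams

1 kg = 564.383 dr.
Thus 61095 × 564.383 ≈ 3.448 × 10^7 dr.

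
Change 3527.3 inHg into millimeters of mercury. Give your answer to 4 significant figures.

1 inHg = 25.4000 mmHg.
Then 3527.3 × 25.4000 ≈ 89590 mmHg.

89590 mmHg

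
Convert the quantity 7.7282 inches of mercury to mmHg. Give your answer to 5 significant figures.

196.30 mmHg

1 inch of mercury = 25.4000 millimeters of mercury.
7.7282 × 25.4000 ≈ 196.30 mmHg.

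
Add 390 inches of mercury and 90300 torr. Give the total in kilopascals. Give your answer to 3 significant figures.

390 inHg = 1320.69 kPa and 90300 torr = 12039.0 kPa.
1320.69 + 12039.0 ≈ 13400 kPa.

13400 kilopascals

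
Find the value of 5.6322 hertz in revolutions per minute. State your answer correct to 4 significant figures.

337.9 revolutions per minute

1 Hz = 60.0000 rpm.
Thus 5.6322 × 60.0000 ≈ 337.9 rpm.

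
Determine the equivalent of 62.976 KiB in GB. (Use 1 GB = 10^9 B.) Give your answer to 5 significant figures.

6.4487 × 10^-5 GB

1 kibibyte = 1.02400 × 10^-6 GB.
So 62.976 × 1.02400 × 10^-6 ≈ 6.4487 × 10^-5 GB.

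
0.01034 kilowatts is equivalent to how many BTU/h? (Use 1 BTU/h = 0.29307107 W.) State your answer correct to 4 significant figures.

1 kilowatt = 3412.14 BTU/h.
Then 0.01034 × 3412.14 ≈ 35.28 BTU/h.

35.28 BTU per hour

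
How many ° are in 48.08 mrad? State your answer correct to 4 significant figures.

1 milliradian = 0.0572958 degrees.
Thus 48.08 × 0.0572958 ≈ 2.755 °.

2.755 °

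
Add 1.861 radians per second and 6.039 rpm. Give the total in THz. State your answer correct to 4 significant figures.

3.968e-13 terahertz

1.861 rad/s = 2.96187e-13 THz and 6.039 rpm = 1.00650e-13 THz.
2.96187e-13 + 1.00650e-13 ≈ 3.968e-13 THz.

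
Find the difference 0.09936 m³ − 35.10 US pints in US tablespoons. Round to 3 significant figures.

0.09936 m³ = 6719.52 US tbsp and 35.10 US pt = 1123.20 US tbsp.
6719.52 − 1123.20 ≈ 5600 US tbsp.

5600 US tbsp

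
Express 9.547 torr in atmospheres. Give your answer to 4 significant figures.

0.01256 atm

1 torr = 0.00131579 atmospheres.
Thus 9.547 × 0.00131579 ≈ 0.01256 atm.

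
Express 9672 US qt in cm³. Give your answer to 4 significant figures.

9.153 × 10^6 cm³

1 US quart = 946.353 cm³.
So 9672 × 946.353 ≈ 9.153 × 10^6 cm³.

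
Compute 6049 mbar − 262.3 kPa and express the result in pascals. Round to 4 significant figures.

6049 mbar = 604900 Pa and 262.3 kPa = 262300 Pa.
604900 − 262300 ≈ 342600 Pa.

342600 Pa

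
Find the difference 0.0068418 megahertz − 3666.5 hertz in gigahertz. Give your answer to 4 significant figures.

3.175e-6 GHz

0.0068418 MHz = 6.84180e-6 GHz and 3666.5 Hz = 3.66650e-6 GHz.
6.84180e-6 − 3.66650e-6 ≈ 3.175e-6 GHz.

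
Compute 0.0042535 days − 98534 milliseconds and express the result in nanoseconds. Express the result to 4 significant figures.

2.690 × 10^11 nanoseconds

0.0042535 d = 3.67502 × 10^11 ns and 98534 ms = 9.85340 × 10^10 ns.
3.67502 × 10^11 − 9.85340 × 10^10 ≈ 2.690 × 10^11 ns.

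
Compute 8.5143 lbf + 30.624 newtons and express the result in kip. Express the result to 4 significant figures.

0.01540 kip

8.5143 lbf = 0.00851430 kip and 30.624 N = 0.00688455 kip.
0.00851430 + 0.00688455 ≈ 0.01540 kip.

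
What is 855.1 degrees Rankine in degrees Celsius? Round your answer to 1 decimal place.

201.9 degrees Celsius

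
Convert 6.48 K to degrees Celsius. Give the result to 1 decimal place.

-266.7 degrees Celsius

K = °C + 273.15.
Applying the formula gives -266.7 °C.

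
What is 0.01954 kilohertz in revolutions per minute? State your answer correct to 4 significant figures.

1 kHz = 60000.0 revolutions per minute.
So 0.01954 × 60000.0 ≈ 1172 rpm.

1172 rpm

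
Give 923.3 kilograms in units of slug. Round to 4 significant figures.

63.27 slug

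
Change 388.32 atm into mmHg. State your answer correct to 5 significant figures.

1 atmosphere = 760.000 mmHg.
Then 388.32 × 760.000 ≈ 295120 mmHg.

295120 mmHg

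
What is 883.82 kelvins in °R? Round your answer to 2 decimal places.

°R = K × 9/5.
Applying the formula gives 1590.88 °R.

1590.88 °R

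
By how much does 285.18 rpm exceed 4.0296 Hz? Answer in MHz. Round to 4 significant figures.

285.18 rpm = 4.75300e-6 MHz and 4.0296 Hz = 4.02960e-6 MHz.
4.75300e-6 − 4.02960e-6 ≈ 7.234e-7 MHz.

7.234e-7 MHz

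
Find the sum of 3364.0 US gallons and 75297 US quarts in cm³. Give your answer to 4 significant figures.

8.399 × 10^7 cm³

3364.0 US gal = 1.27341 × 10^7 cm³ and 75297 US qt = 7.12575 × 10^7 cm³.
1.27341 × 10^7 + 7.12575 × 10^7 ≈ 8.399 × 10^7 cm³.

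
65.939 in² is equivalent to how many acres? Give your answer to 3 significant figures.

1.05 × 10^-5 acres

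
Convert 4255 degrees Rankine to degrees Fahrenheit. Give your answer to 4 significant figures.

°R = °F + 459.67.
Applying the formula gives 3795 °F.

3795 degrees Fahrenheit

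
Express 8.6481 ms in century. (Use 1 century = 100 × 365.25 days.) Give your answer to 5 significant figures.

2.7404e-12 century

1 ms = 3.16881e-13 centuries.
Then 8.6481 × 3.16881e-13 ≈ 2.7404e-12 century.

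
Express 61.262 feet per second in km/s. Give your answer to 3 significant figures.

0.0187 kilometers per second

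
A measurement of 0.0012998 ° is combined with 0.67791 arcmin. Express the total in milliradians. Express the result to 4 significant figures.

0.2199 milliradians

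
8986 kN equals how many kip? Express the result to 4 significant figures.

2020 kip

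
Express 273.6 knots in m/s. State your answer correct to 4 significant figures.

140.8 meters per second

1 kn = 0.514444 m/s.
So 273.6 × 0.514444 ≈ 140.8 m/s.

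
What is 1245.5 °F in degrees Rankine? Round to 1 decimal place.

°R = °F + 459.67.
Applying the formula gives 1705.2 °R.

1705.2 °R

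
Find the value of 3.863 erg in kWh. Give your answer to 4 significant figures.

1 erg = 2.77778 × 10^-14 kilowatt-hours.
So 3.863 × 2.77778 × 10^-14 ≈ 1.073 × 10^-13 kWh.

1.073 × 10^-13 kilowatt-hours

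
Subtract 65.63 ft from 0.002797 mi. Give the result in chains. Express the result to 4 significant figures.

0.002797 mi = 0.223760 chain and 65.63 ft = 0.994394 chain.
0.223760 − 0.994394 ≈ -0.7706 chain.

-0.7706 chains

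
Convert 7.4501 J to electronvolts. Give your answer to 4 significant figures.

4.650e+19 electronvolts

1 joule = 6.24151e+18 eV.
Then 7.4501 × 6.24151e+18 ≈ 4.650e+19 eV.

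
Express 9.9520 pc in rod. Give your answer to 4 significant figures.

1 parsec = 6.13552e+15 rods.
Then 9.9520 × 6.13552e+15 ≈ 6.106e+16 rod.

6.106e+16 rods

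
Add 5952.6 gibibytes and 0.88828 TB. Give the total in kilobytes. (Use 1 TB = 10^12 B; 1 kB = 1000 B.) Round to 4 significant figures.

5952.6 GiB = 6.39156e+9 kB and 0.88828 TB = 8.88280e+8 kB.
6.39156e+9 + 8.88280e+8 ≈ 7.280e+9 kB.

7.280e+9 kB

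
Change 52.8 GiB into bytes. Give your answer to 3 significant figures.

5.67e+10 B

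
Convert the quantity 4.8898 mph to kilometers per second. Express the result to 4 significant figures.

0.002186 km/s

1 mile per hour = 0.000447040 kilometers per second.
So 4.8898 × 0.000447040 ≈ 0.002186 km/s.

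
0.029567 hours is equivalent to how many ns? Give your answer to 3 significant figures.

1 hour = 3.60000 × 10^12 ns.
0.029567 × 3.60000 × 10^12 ≈ 1.06 × 10^11 ns.

1.06 × 10^11 ns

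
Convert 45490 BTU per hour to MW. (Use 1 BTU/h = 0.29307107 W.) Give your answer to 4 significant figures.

0.01333 MW

1 BTU per hour = 2.93071e-7 MW.
Thus 45490 × 2.93071e-7 ≈ 0.01333 MW.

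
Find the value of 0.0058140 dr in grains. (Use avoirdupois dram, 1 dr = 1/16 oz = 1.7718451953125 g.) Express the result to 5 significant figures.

0.15898 gr

1 dr = 27.34375 gr.
0.0058140 × 27.34375 ≈ 0.15898 gr.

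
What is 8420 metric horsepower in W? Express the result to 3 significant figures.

6.19e+6 W

1 metric horsepower = 735.499 watts.
Thus 8420 × 735.499 ≈ 6.19e+6 W.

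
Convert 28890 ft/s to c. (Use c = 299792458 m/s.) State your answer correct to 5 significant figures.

2.9373e-5 c

1 foot per second = 1.016703e-9 c.
28890 × 1.016703e-9 ≈ 2.9373e-5 c.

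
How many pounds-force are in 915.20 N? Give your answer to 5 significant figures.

205.75 pounds-force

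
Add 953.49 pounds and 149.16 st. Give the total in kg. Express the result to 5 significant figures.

1379.7 kilograms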